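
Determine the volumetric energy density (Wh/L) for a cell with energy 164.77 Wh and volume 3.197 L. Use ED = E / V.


Volumetric ED = 164.77 Wh / 3.197 L = 51.54 Wh/L

51.54 Wh/L


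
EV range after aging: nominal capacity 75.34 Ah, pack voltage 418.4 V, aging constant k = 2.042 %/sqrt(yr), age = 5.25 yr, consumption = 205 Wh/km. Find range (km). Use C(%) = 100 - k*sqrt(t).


Step 1: capacity retention = 100 - 2.042 * sqrt(5.25) = 100 - 2.042 * 2.2913 = 95.321%
Step 2: C_now = 75.34 * 95.321/100 = 71.815 Ah
Step 3: E_pack = V * C_now = 418.4 * 71.815 = 30047 Wh
Step 4: range = E_pack / consumption = 30047 / 205 = 146.6 km

146.6 km


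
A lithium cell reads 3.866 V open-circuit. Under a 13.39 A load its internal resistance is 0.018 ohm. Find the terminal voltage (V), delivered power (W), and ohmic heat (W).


Step 1: V_terminal = OCV - I*R = 3.866 - 13.39 * 0.018 = 3.625 V
Step 2: P_out = V_terminal * I = 3.625 * 13.39 = 48.54 W
Step 3: Q = I^2 * R = 13.39^2 * 0.018 = 3.227 W

V=3.625 V, P=48.54 W, Q=3.227 W


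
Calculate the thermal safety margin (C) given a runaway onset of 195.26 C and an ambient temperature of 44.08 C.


margin = T_onset - T_ambient = 195.26 - 44.08 = 151.18 C

151.18 C


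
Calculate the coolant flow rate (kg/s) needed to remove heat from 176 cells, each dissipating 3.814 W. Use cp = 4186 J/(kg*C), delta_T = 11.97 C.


Step 1: Total heat Q = 176 * 3.814 W = 671.26 W
Step 2: denom = cp * dT = 4186 * 11.97 = 50106
Step 3: m_dot = 671.26 / 50106 = 0.01340 kg/s

0.01340 kg/s


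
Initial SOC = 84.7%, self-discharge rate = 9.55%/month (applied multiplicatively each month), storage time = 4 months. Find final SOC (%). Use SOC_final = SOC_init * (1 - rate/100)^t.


decay = (1 - 9.55/100)^4 = 0.66932
SOC_final = 84.7 * 0.66932 = 56.69%

56.69%


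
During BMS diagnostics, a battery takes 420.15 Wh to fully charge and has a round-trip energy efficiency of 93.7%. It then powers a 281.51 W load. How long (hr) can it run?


Step 1: E_discharge = eta/100 * E_charge = 93.7/100 * 420.15 = 393.68 Wh
Step 2: t = E_discharge / P = 393.68 / 281.51 = 1.398 hr

1.398 hr


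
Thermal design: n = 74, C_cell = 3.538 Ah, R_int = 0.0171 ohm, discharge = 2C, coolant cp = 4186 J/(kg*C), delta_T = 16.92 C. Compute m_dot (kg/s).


Step 1: I = 2 * 3.538 = 7.076 A
Step 2: Q_cell = I^2 * R = 7.076^2 * 0.0171 = 0.85619 W
Step 3: Q_total = 74 * 0.85619 = 63.358 W
Step 4: m_dot = Q_total / (cp * dT) = 63.358 / (4186 * 16.92) = 8.945e-04 kg/s

8.945e-04 kg/s


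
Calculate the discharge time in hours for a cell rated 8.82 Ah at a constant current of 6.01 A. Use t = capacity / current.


t = capacity / current = 8.82 / 6.01 = 1.468 hr

1.468 hr


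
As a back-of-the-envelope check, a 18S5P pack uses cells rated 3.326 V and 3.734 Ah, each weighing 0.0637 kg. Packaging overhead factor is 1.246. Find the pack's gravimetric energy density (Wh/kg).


Step 1: V_pack = 18 * 3.326 = 59.868 V
Step 2: C_pack = 5 * 3.734 = 18.67 Ah
Step 3: E_pack = V_pack * C_pack = 59.868 * 18.67 = 1117.7 Wh
Step 4: m_pack = 18 * 5 * 0.0637 * 1.246 = 7.1433 kg
Step 5: ED = E_pack / m_pack = 1117.7 / 7.1433 = 156.5 Wh/kg

156.5 Wh/kg


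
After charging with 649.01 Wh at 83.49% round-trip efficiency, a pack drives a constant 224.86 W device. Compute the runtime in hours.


Step 1: E_discharge = eta/100 * E_charge = 83.49/100 * 649.01 = 541.86 Wh
Step 2: t = E_discharge / P = 541.86 / 224.86 = 2.410 hr

2.410 hr


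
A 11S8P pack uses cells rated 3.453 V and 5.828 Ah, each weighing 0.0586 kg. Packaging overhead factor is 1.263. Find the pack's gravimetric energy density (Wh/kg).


Step 1: V_pack = 11 * 3.453 = 37.983 V
Step 2: C_pack = 8 * 5.828 = 46.624 Ah
Step 3: E_pack = V_pack * C_pack = 37.983 * 46.624 = 1770.9 Wh
Step 4: m_pack = 11 * 8 * 0.0586 * 1.263 = 6.513 kg
Step 5: ED = E_pack / m_pack = 1770.9 / 6.513 = 271.9 Wh/kg

271.9 Wh/kg


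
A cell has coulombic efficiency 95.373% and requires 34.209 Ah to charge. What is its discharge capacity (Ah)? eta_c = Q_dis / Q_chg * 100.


Q_dis = eta/100 * Q_chg = 95.373/100 * 34.209 = 32.63 Ah

32.63 Ah


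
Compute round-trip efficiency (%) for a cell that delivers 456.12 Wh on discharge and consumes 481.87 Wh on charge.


eta_e = E_dis / E_chg * 100 = 456.12 / 481.87 * 100 = 94.66%

94.66%


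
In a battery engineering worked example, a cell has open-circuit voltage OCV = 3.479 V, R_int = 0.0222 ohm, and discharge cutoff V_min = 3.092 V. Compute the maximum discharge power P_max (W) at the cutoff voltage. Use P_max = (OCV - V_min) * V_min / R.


dV = OCV - V_min = 0.387 V (so I_max = dV / R)
P_max = dV * V_min / R = 0.387 * 3.092 / 0.0222 = 53.90 W

53.90 W


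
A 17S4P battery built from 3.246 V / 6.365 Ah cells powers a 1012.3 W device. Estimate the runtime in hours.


Step 1: E_pack = Ns * V_cell * Np * C_cell = 17 * 3.246 * 4 * 6.365 = 1404.9 Wh
Step 2: t = E_pack / P = 1404.9 / 1012.3 = 1.388 hr

1.388 hr


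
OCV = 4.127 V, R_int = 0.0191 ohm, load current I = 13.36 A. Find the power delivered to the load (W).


Step 1: V_terminal = OCV - I*R = 4.127 - 13.36 * 0.0191 = 3.8718 V
Step 2: P_out = V_terminal * I = 3.8718 * 13.36 = 51.73 W

51.73 W


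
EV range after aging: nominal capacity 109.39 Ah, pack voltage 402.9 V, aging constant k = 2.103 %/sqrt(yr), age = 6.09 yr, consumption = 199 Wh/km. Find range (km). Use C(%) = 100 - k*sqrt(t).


Step 1: capacity retention = 100 - 2.103 * sqrt(6.09) = 100 - 2.103 * 2.4678 = 94.81%
Step 2: C_now = 109.39 * 94.81/100 = 103.71 Ah
Step 3: E_pack = V * C_now = 402.9 * 103.71 = 41785 Wh
Step 4: range = E_pack / consumption = 41785 / 199 = 210.0 km

210.0 km


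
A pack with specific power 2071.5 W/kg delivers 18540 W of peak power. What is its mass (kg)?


m = P / SP = 18540 / 2071.5 = 8.950 kg

8.950 kg


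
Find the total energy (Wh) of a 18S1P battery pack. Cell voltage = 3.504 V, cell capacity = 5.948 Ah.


V_pack = 18 * 3.504 = 63.072 V
C_pack = 1 * 5.948 = 5.948 Ah
E = V_pack * C_pack = 63.072 * 5.948 = 375.2 Wh

375.2 Wh


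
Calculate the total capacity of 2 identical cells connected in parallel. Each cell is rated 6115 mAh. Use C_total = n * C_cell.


Convert: C_cell = 6115 mAh = 6.115 Ah
C_total = 2 * 6.115 = 12.23 Ah

12.23 Ah


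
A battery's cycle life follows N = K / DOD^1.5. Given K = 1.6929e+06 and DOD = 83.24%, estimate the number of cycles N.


Step 1: DOD^1.5 = 83.24^1.5 = 759.45
Step 2: N = 1.6929e+06 / 759.45 = 2229 cycles

2229 cycles


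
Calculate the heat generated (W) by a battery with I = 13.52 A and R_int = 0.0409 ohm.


Q = I^2 * R = 13.52^2 * 0.0409 = 7.476 W

7.476 W


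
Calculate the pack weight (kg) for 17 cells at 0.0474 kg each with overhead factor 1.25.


m_pack = n * m_cell * overhead = 17 * 0.0474 * 1.25 = 1.007 kg

1.007 kg


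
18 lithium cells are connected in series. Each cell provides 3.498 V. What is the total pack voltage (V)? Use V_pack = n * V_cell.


V_pack = n * V_cell = 18 * 3.498 = 62.964 V

62.964 V


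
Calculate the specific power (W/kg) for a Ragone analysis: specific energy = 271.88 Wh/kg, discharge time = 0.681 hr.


Specific power = 271.88 Wh/kg / 0.681 hr = 399.2 W/kg

399.2 W/kg


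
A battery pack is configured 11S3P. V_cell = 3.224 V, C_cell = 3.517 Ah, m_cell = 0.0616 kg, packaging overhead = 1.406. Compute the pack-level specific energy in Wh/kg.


Step 1: V_pack = 11 * 3.224 = 35.464 V
Step 2: C_pack = 3 * 3.517 = 10.551 Ah
Step 3: E_pack = V_pack * C_pack = 35.464 * 10.551 = 374.18 Wh
Step 4: m_pack = 11 * 3 * 0.0616 * 1.406 = 2.8581 kg
Step 5: ED = E_pack / m_pack = 374.18 / 2.8581 = 130.9 Wh/kg

130.9 Wh/kg


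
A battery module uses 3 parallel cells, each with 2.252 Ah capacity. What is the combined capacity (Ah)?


Parallel capacities add: 3 * 2.252 Ah = 6.756 Ah

6.756 Ah


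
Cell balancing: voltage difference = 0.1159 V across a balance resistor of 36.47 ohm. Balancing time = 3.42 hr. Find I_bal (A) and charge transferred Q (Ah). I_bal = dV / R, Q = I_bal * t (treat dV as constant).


First, Ohm's law: I_bal = 0.1159 V / 36.47 ohm = 0.003178 A
Then Q = I * t = 0.003178 A * 3.42 hr = 0.01087 Ah

I=0.003178 A, Q=0.01087 Ah


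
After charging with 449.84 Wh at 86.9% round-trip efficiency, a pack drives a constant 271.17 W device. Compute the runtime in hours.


Step 1: E_discharge = eta/100 * E_charge = 86.9/100 * 449.84 = 390.91 Wh
Step 2: t = E_discharge / P = 390.91 / 271.17 = 1.442 hr

1.442 hr


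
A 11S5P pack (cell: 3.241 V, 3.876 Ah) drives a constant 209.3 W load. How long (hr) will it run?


Step 1: E_pack = Ns * V_cell * Np * C_cell = 11 * 3.241 * 5 * 3.876 = 690.92 Wh
Step 2: t = E_pack / P = 690.92 / 209.3 = 3.301 hr

3.301 hr


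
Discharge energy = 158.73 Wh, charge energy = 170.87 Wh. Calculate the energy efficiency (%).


eta_e = E_dis / E_chg * 100 = 158.73 / 170.87 * 100 = 92.90%

92.90%


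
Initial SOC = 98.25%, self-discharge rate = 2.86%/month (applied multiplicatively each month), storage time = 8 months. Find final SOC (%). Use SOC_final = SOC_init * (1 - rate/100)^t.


Monthly retention factor = 1 - 2.86/100 = 0.9714
Over 8 months: factor^8 = 0.79284
SOC_final = 98.25 * 0.79284 = 77.90%

77.90%


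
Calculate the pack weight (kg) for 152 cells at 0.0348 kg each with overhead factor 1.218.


m_pack = n * m_cell * overhead = 152 * 0.0348 * 1.218 = 6.443 kg

6.443 kg


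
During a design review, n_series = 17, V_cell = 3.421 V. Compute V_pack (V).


With 17 cells in series at 3.421 V each, V_pack = 58.157 V

58.157 V


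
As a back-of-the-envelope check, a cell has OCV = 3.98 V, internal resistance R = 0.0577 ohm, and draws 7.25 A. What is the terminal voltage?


V = OCV - I*R = 3.98 - 7.25 * 0.0577 = 3.562 V

3.562 V


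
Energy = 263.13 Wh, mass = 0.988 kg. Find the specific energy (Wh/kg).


ED = E / m = 263.13 / 0.988 = 266.3 Wh/kg

266.3 Wh/kg


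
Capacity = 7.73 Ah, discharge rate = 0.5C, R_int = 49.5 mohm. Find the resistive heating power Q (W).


Convert: R = 49.5 mohm = 0.0495 ohm
Step 1: I = C_rate * capacity = 0.5 * 7.73 = 3.865 A
Step 2: Q = I^2 * R = 3.865^2 * 0.0495 = 14.938 * 0.0495 = 0.7394 W

0.7394 W


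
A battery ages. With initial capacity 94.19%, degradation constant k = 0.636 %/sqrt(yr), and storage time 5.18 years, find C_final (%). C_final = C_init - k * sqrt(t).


Step 1: sqrt(5.18 yr) = 2.276
Step 2: drop = 0.636 * 2.276 = 1.4475
Step 3: C_final = 94.19 - 1.4475 = 92.74%

92.74%


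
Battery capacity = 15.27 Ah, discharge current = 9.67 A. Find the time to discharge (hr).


t = capacity / current = 15.27 / 9.67 = 1.579 hr

1.579 hr


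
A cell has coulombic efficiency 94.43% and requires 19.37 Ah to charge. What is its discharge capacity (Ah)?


Q_dis = eta/100 * Q_chg = 94.43/100 * 19.37 = 18.29 Ah

18.29 Ah


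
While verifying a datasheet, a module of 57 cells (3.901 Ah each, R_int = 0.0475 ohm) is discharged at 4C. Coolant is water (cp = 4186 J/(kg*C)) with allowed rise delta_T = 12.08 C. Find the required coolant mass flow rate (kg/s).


Step 1: I = 4 * 3.901 = 15.604 A
Step 2: Q_cell = I^2 * R = 15.604^2 * 0.0475 = 11.566 W
Step 3: Q_total = 57 * 11.566 = 659.26 W
Step 4: m_dot = Q_total / (cp * dT) = 659.26 / (4186 * 12.08) = 0.01304 kg/s

0.01304 kg/s


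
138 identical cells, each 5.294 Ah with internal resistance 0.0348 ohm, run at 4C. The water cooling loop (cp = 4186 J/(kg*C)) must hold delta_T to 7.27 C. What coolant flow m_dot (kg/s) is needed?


Step 1: I = 4 * 5.294 = 21.176 A
Step 2: Q_cell = I^2 * R = 21.176^2 * 0.0348 = 15.605 W
Step 3: Q_total = 138 * 15.605 = 2153.5 W
Step 4: m_dot = Q_total / (cp * dT) = 2153.5 / (4186 * 7.27) = 0.07076 kg/s

0.07076 kg/s


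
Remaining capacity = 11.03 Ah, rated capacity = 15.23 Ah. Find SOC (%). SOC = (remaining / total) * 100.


SOC% = 11.03 / 15.23 * 100 = 72.42%

72.42%


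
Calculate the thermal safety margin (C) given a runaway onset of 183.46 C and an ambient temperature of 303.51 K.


Convert: T_ambient = 303.51 K = 30.36 C
margin = 183.46 - 30.36 = 153.1 C

153.1 C


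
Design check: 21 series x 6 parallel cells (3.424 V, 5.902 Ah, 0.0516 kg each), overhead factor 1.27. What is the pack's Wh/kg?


Step 1: V_pack = 21 * 3.424 = 71.904 V
Step 2: C_pack = 6 * 5.902 = 35.412 Ah
Step 3: E_pack = V_pack * C_pack = 71.904 * 35.412 = 2546.3 Wh
Step 4: m_pack = 21 * 6 * 0.0516 * 1.27 = 8.257 kg
Step 5: ED = E_pack / m_pack = 2546.3 / 8.257 = 308.4 Wh/kg

308.4 Wh/kg


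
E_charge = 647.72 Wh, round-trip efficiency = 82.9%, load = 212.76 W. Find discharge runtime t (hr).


Step 1: E_discharge = eta/100 * E_charge = 82.9/100 * 647.72 = 536.96 Wh
Step 2: t = E_discharge / P = 536.96 / 212.76 = 2.524 hr

2.524 hr


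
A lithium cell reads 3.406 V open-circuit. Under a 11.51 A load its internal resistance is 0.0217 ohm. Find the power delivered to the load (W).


Step 1: V_terminal = OCV - I*R = 3.406 - 11.51 * 0.0217 = 3.1562 V
Step 2: P_out = V_terminal * I = 3.1562 * 11.51 = 36.33 W

36.33 W


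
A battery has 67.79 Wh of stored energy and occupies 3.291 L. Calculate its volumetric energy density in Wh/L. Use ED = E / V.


ED = E / V = 67.79 / 3.291 = 20.60 Wh/L

20.60 Wh/L


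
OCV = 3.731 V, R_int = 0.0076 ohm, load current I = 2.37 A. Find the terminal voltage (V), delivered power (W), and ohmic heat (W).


Step 1: V_terminal = OCV - I*R = 3.731 - 2.37 * 0.0076 = 3.713 V
Step 2: P_out = V_terminal * I = 3.713 * 2.37 = 8.800 W
Step 3: Q = I^2 * R = 2.37^2 * 0.0076 = 0.04269 W

V=3.713 V, P=8.800 W, Q=0.04269 W


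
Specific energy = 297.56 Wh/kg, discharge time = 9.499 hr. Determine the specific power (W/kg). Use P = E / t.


P_specific = E / t = 297.56 / 9.499 = 31.33 W/kg

31.33 W/kg


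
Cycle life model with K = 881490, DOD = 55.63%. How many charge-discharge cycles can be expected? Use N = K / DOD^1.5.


DOD^1.5 = 414.92
N = K / DOD^1.5 = 881490 / 414.92 = 2124

2124 cycles


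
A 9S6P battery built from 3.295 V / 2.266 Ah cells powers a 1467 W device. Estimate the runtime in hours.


Step 1: E_pack = Ns * V_cell * Np * C_cell = 9 * 3.295 * 6 * 2.266 = 403.19 Wh
Step 2: t = E_pack / P = 403.19 / 1467 = 0.2748 hr

0.2748 hr


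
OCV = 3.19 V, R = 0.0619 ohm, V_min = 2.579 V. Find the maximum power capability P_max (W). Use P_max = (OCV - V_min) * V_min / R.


P_max = (OCV - V_min) * V_min / R = (3.19 - 2.579) * 2.579 / 0.0619 = 0.611 * 2.579 / 0.0619 = 25.46 W

25.46 W


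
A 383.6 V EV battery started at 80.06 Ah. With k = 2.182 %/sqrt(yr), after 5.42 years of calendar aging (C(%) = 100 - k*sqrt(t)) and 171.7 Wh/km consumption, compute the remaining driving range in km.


Step 1: capacity retention = 100 - 2.182 * sqrt(5.42) = 100 - 2.182 * 2.3281 = 94.92%
Step 2: C_now = 80.06 * 94.92/100 = 75.993 Ah
Step 3: E_pack = V * C_now = 383.6 * 75.993 = 29151 Wh
Step 4: range = E_pack / consumption = 29151 / 171.7 = 169.8 km

169.8 km


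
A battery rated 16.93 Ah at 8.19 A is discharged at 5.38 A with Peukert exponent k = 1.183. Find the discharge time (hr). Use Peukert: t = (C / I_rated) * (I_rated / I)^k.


t_rated = C / I_rated = 16.93 / 8.19 = 2.0672 hr
(I_rated/I)^k = (1.5223)^1.183 = 1.644
t = t_rated * (I_rated/I)^k = 2.0672 * 1.644 = 3.398 hr

3.398 hr


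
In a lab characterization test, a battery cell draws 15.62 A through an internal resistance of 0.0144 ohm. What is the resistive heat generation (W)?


I^2 = 243.98
Q = 243.98 * 0.0144 = 3.513 W

3.513 W


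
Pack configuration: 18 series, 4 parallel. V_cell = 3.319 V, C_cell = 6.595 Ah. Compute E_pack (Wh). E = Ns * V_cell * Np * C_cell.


E = Ns * Vcell * Np * Ccell = 18 * 3.319 * 4 * 6.595 = 1576 Wh

1576 Wh


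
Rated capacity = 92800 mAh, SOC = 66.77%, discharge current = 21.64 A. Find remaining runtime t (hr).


Convert: C_total = 92800 mAh = 92.8 Ah
Step 1: remaining = SOC/100 * C_total = 66.77/100 * 92.8 = 61.963 Ah
Step 2: t = remaining / I = 61.963 / 21.64 = 2.863 hr

2.863 hr


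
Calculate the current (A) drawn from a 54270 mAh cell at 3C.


Convert: capacity = 54270 mAh = 54.27 Ah
I = C_rate * capacity = 3 * 54.27 = 162.81 A

162.81 A


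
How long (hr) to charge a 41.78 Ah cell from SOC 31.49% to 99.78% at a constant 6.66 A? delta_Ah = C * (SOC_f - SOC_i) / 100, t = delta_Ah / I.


delta_Ah = 41.78 * (99.78 - 31.49) / 100 = 28.532 Ah
t = delta_Ah / I = 28.532 / 6.66 = 4.284 hr

4.284 hr


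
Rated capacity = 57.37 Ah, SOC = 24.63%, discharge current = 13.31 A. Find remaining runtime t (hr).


Step 1: remaining = SOC/100 * C_total = 24.63/100 * 57.37 = 14.13 Ah
Step 2: t = remaining / I = 14.13 / 13.31 = 1.062 hr

1.062 hr


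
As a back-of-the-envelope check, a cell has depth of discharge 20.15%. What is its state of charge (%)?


SOC = 100 - DOD = 100 - 20.15 = 79.85%

79.85%


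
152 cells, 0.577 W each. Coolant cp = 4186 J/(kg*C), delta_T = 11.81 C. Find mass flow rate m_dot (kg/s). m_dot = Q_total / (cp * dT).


Step 1: Total heat Q = 152 * 0.577 W = 87.704 W
Step 2: denom = cp * dT = 4186 * 11.81 = 49437
Step 3: m_dot = 87.704 / 49437 = 0.001774 kg/s

0.001774 kg/s


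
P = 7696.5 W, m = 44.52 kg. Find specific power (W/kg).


SP = P / m = 7696.5 / 44.52 = 172.9 W/kg

172.9 W/kg


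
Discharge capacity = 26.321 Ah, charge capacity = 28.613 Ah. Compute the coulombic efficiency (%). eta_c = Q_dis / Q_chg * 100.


eta_c = Q_dis / Q_chg * 100 = 26.321 / 28.613 * 100 = 91.99%

91.99%


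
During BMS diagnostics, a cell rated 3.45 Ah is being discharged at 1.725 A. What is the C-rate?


Rearranging: C_rate = 1.725 / 3.45 = 0.5C

0.5C


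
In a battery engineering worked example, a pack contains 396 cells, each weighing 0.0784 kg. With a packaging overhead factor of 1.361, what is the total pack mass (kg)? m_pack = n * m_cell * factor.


m_pack = n * m_cell * overhead = 396 * 0.0784 * 1.361 = 42.25 kg

42.25 kg


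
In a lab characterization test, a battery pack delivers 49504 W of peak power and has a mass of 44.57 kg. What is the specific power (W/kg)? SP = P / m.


SP = P / m = 49504 / 44.57 = 1111 W/kg

1111 W/kg


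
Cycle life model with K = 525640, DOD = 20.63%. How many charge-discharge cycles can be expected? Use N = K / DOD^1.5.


DOD^1.5 = 93.702
N = K / DOD^1.5 = 525640 / 93.702 = 5610

5610 cycles


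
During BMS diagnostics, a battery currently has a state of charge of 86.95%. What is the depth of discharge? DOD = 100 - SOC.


DOD = 100 - SOC = 100 - 86.95 = 13.05%

13.05%


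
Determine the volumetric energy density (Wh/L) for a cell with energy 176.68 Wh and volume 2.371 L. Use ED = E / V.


Volumetric ED = 176.68 Wh / 2.371 L = 74.52 Wh/L

74.52 Wh/L


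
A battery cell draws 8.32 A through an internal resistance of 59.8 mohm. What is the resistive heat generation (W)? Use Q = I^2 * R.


Convert: R = 59.8 mohm = 0.0598 ohm
Q = I^2 * R = 8.32^2 * 0.0598 = 4.139 W

4.139 W


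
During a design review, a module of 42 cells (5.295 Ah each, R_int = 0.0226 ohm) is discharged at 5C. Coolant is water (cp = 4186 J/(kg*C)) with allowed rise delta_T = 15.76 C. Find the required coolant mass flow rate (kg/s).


Step 1: I = 5 * 5.295 = 26.475 A
Step 2: Q_cell = I^2 * R = 26.475^2 * 0.0226 = 15.841 W
Step 3: Q_total = 42 * 15.841 = 665.32 W
Step 4: m_dot = Q_total / (cp * dT) = 665.32 / (4186 * 15.76) = 0.01008 kg/s

0.01008 kg/s


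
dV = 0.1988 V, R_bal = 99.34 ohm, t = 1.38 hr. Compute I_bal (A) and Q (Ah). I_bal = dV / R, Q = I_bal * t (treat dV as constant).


I_bal = dV / R = 0.1988 / 99.34 = 0.0020012 A
Q = I_bal * t = 0.0020012 * 1.38 = 0.002762 Ah

I=0.0020012 A, Q=0.002762 Ah


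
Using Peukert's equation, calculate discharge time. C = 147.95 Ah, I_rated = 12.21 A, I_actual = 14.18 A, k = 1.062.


t_rated = C / I_rated = 147.95 / 12.21 = 12.117 hr
(I_rated/I)^k = (0.86107)^1.062 = 0.85312
t = t_rated * (I_rated/I)^k = 12.117 * 0.85312 = 10.34 hr

10.34 hr


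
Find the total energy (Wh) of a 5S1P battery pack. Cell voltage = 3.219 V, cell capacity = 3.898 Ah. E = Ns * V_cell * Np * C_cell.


E = Ns * Vcell * Np * Ccell = 5 * 3.219 * 1 * 3.898 = 62.74 Wh

62.74 Wh


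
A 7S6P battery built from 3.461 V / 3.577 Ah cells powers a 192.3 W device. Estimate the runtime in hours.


Step 1: E_pack = Ns * V_cell * Np * C_cell = 7 * 3.461 * 6 * 3.577 = 519.96 Wh
Step 2: t = E_pack / P = 519.96 / 192.3 = 2.704 hr

2.704 hr


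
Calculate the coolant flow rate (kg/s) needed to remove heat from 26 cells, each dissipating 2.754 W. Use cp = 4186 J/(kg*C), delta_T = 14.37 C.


Q_total = 26 * 2.754 = 71.604 W
m_dot = Q_total / (cp * dT) = 71.604 / (4186 * 14.37) = 0.001190 kg/s

0.001190 kg/s


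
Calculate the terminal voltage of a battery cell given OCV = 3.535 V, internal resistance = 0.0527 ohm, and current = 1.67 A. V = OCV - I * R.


V = OCV - I*R = 3.535 - 1.67 * 0.0527 = 3.447 V

3.447 V


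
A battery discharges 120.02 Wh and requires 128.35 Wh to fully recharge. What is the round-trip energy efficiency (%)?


eta_e = E_dis / E_chg * 100 = 120.02 / 128.35 * 100 = 93.51%

93.51%


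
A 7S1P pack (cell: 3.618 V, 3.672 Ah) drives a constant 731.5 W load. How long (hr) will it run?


Step 1: E_pack = Ns * V_cell * Np * C_cell = 7 * 3.618 * 1 * 3.672 = 92.997 Wh
Step 2: t = E_pack / P = 92.997 / 731.5 = 0.1271 hr

0.1271 hr


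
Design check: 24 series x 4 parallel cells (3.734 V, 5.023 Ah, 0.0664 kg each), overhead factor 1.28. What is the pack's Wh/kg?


Step 1: V_pack = 24 * 3.734 = 89.616 V
Step 2: C_pack = 4 * 5.023 = 20.092 Ah
Step 3: E_pack = V_pack * C_pack = 89.616 * 20.092 = 1800.6 Wh
Step 4: m_pack = 24 * 4 * 0.0664 * 1.28 = 8.1592 kg
Step 5: ED = E_pack / m_pack = 1800.6 / 8.1592 = 220.7 Wh/kg

220.7 Wh/kg


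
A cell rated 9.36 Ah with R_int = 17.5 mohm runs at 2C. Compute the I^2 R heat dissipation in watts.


Convert: R = 17.5 mohm = 0.0175 ohm
Step 1: I = C_rate * capacity = 2 * 9.36 = 18.72 A
Step 2: Q = I^2 * R = 18.72^2 * 0.0175 = 350.44 * 0.0175 = 6.133 W

6.133 W


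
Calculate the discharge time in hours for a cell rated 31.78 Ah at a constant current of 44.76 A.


t = capacity / current = 31.78 / 44.76 = 0.7100 hr

0.7100 hr


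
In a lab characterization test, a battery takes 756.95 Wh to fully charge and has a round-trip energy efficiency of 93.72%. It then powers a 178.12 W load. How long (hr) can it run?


Step 1: E_discharge = eta/100 * E_charge = 93.72/100 * 756.95 = 709.41 Wh
Step 2: t = E_discharge / P = 709.41 / 178.12 = 3.983 hr

3.983 hr


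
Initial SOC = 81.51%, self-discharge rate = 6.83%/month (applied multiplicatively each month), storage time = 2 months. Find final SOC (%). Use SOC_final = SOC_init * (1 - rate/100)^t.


decay = (1 - 6.83/100)^2 = 0.86806
SOC_final = 81.51 * 0.86806 = 70.76%

70.76%


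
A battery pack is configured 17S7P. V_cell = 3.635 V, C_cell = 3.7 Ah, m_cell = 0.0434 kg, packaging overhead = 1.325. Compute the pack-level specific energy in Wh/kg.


Step 1: V_pack = 17 * 3.635 = 61.795 V
Step 2: C_pack = 7 * 3.7 = 25.9 Ah
Step 3: E_pack = V_pack * C_pack = 61.795 * 25.9 = 1600.5 Wh
Step 4: m_pack = 17 * 7 * 0.0434 * 1.325 = 6.8431 kg
Step 5: ED = E_pack / m_pack = 1600.5 / 6.8431 = 233.9 Wh/kg

233.9 Wh/kg


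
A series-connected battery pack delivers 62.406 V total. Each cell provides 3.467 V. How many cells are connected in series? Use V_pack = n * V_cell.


n = V_pack / V_cell = 62.406 / 3.467 = 18

18


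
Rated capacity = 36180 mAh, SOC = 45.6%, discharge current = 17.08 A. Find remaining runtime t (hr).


Convert: C_total = 36180 mAh = 36.18 Ah
Step 1: remaining = SOC/100 * C_total = 45.6/100 * 36.18 = 16.498 Ah
Step 2: t = remaining / I = 16.498 / 17.08 = 0.9659 hr

0.9659 hr


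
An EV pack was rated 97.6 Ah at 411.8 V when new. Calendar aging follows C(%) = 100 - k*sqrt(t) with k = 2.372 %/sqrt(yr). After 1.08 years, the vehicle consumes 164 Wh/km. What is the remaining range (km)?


Step 1: capacity retention = 100 - 2.372 * sqrt(1.08) = 100 - 2.372 * 1.0392 = 97.535%
Step 2: C_now = 97.6 * 97.535/100 = 95.194 Ah
Step 3: E_pack = V * C_now = 411.8 * 95.194 = 39201 Wh
Step 4: range = E_pack / consumption = 39201 / 164 = 239.0 km

239.0 km


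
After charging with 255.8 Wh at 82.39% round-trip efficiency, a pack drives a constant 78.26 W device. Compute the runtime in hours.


Step 1: E_discharge = eta/100 * E_charge = 82.39/100 * 255.8 = 210.75 Wh
Step 2: t = E_discharge / P = 210.75 / 78.26 = 2.693 hr

2.693 hr


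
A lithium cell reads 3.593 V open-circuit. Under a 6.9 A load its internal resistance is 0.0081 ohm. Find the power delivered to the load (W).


Step 1: V_terminal = OCV - I*R = 3.593 - 6.9 * 0.0081 = 3.5371 V
Step 2: P_out = V_terminal * I = 3.5371 * 6.9 = 24.41 W

24.41 W


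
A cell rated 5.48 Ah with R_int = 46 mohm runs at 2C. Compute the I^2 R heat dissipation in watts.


Convert: R = 46 mohm = 0.046 ohm
Step 1: I = C_rate * capacity = 2 * 5.48 = 10.96 A
Step 2: Q = I^2 * R = 10.96^2 * 0.046 = 120.12 * 0.046 = 5.526 W

5.526 W


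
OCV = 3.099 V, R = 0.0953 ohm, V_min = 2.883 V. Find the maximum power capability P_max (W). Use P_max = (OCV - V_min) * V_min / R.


dV = OCV - V_min = 0.216 V (so I_max = dV / R)
P_max = dV * V_min / R = 0.216 * 2.883 / 0.0953 = 6.534 W

6.534 W


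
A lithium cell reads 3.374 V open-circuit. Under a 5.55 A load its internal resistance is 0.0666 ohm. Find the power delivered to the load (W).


Step 1: V_terminal = OCV - I*R = 3.374 - 5.55 * 0.0666 = 3.0044 V
Step 2: P_out = V_terminal * I = 3.0044 * 5.55 = 16.67 W

16.67 W


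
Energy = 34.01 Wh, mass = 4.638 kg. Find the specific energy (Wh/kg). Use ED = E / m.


ED = E / m = 34.01 / 4.638 = 7.333 Wh/kg

7.333 Wh/kg


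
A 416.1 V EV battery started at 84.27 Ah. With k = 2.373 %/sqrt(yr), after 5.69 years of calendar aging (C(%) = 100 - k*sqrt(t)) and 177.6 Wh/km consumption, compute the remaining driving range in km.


Step 1: capacity retention = 100 - 2.373 * sqrt(5.69) = 100 - 2.373 * 2.3854 = 94.339%
Step 2: C_now = 84.27 * 94.339/100 = 79.499 Ah
Step 3: E_pack = V * C_now = 416.1 * 79.499 = 33080 Wh
Step 4: range = E_pack / consumption = 33080 / 177.6 = 186.3 km

186.3 km


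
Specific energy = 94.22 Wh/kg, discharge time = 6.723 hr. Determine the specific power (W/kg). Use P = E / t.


Specific power = 94.22 Wh/kg / 6.723 hr = 14.01 W/kg

14.01 W/kg


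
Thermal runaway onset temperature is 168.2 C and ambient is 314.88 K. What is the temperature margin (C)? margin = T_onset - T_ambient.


Convert: T_ambient = 314.88 K = 41.73 C
margin = 168.2 - 41.73 = 126.47 C

126.47 C


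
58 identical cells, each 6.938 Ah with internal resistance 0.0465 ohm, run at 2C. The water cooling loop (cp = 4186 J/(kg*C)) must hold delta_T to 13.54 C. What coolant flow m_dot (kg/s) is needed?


Step 1: I = 2 * 6.938 = 13.876 A
Step 2: Q_cell = I^2 * R = 13.876^2 * 0.0465 = 8.9533 W
Step 3: Q_total = 58 * 8.9533 = 519.29 W
Step 4: m_dot = Q_total / (cp * dT) = 519.29 / (4186 * 13.54) = 0.009162 kg/s

0.009162 kg/s


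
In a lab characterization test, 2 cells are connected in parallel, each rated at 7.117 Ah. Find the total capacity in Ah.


C_total = 2 * 7.117 = 14.234 Ah

14.234 Ah


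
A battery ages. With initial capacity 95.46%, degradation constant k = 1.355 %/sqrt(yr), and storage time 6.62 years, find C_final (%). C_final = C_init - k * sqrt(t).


sqrt(t) = sqrt(6.62) = 2.5729
C_final = 95.46 - 1.355 * 2.5729 = 91.97%

91.97%


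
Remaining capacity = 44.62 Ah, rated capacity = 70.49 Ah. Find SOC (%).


SOC% = 44.62 / 70.49 * 100 = 63.30%

63.30%


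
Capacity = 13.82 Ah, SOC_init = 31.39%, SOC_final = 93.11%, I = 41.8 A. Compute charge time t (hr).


Step 1: dSOC = 93.11% - 31.39% = 61.72%
Step 2: delta_Ah = 13.82 * 61.72 / 100 = 8.5297 Ah
Step 3: t = 8.5297 / 41.8 = 0.2041 hr

0.2041 hr


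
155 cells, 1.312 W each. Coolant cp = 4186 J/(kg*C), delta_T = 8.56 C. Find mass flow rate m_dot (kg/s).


Step 1: Total heat Q = 155 * 1.312 W = 203.36 W
Step 2: denom = cp * dT = 4186 * 8.56 = 35832
Step 3: m_dot = 203.36 / 35832 = 0.005675 kg/s

0.005675 kg/s


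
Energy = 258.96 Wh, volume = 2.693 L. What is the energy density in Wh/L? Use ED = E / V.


Volumetric ED = 258.96 Wh / 2.693 L = 96.16 Wh/L

96.16 Wh/L


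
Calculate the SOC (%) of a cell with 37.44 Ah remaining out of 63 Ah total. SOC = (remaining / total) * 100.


SOC = (remaining / total) * 100 = (37.44 / 63) * 100 = 59.43%

59.43%


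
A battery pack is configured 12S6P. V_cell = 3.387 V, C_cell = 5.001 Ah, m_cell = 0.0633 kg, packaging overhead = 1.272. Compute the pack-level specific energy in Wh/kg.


Step 1: V_pack = 12 * 3.387 = 40.644 V
Step 2: C_pack = 6 * 5.001 = 30.006 Ah
Step 3: E_pack = V_pack * C_pack = 40.644 * 30.006 = 1219.6 Wh
Step 4: m_pack = 12 * 6 * 0.0633 * 1.272 = 5.7973 kg
Step 5: ED = E_pack / m_pack = 1219.6 / 5.7973 = 210.4 Wh/kg

210.4 Wh/kg


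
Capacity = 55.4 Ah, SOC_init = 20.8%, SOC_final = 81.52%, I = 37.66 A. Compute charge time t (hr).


delta_Ah = 55.4 * (81.52 - 20.8) / 100 = 33.639 Ah
t = delta_Ah / I = 33.639 / 37.66 = 0.8932 hr

0.8932 hr


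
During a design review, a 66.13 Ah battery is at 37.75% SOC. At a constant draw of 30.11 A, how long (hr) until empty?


Step 1: remaining = SOC/100 * C_total = 37.75/100 * 66.13 = 24.964 Ah
Step 2: t = remaining / I = 24.964 / 30.11 = 0.8291 hr

0.8291 hr


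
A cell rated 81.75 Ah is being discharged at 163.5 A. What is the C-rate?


Rearranging: C_rate = 163.5 / 81.75 = 2C

2C


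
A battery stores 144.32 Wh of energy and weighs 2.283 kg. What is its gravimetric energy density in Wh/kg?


ED = E / m = 144.32 / 2.283 = 63.22 Wh/kg

63.22 Wh/kg


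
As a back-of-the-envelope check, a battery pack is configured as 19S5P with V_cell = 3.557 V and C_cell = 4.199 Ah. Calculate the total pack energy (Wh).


V_pack = 19 * 3.557 = 67.583 V
C_pack = 5 * 4.199 = 20.995 Ah
E = V_pack * C_pack = 67.583 * 20.995 = 1419 Wh

1419 Wh


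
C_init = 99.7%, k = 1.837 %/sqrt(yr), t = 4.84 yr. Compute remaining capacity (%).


sqrt(t) = sqrt(4.84) = 2.2
C_final = 99.7 - 1.837 * 2.2 = 95.66%

95.66%


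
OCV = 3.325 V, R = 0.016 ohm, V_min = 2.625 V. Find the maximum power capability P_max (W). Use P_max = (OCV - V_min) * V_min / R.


P_max = (OCV - V_min) * V_min / R = (3.325 - 2.625) * 2.625 / 0.016 = 0.7 * 2.625 / 0.016 = 114.8 W

114.8 W


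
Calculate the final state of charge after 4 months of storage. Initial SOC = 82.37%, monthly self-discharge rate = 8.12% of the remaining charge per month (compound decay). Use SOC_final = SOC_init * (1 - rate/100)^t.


decay = (1 - 8.12/100)^4 = 0.71266
SOC_final = 82.37 * 0.71266 = 58.70%

58.70%


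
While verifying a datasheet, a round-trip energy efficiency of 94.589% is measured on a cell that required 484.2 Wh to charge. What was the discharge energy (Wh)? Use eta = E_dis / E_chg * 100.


E_dis = eta/100 * E_chg = 94.589/100 * 484.2 = 458.0 Wh

458.0 Wh


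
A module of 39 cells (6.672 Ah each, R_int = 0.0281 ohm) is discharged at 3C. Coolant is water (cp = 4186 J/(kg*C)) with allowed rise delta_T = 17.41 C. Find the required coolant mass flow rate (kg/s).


Step 1: I = 3 * 6.672 = 20.016 A
Step 2: Q_cell = I^2 * R = 20.016^2 * 0.0281 = 11.258 W
Step 3: Q_total = 39 * 11.258 = 439.06 W
Step 4: m_dot = Q_total / (cp * dT) = 439.06 / (4186 * 17.41) = 0.006025 kg/s

0.006025 kg/s


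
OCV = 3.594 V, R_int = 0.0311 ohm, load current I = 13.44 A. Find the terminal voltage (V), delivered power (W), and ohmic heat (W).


Step 1: V_terminal = OCV - I*R = 3.594 - 13.44 * 0.0311 = 3.176 V
Step 2: P_out = V_terminal * I = 3.176 * 13.44 = 42.69 W
Step 3: Q = I^2 * R = 13.44^2 * 0.0311 = 5.618 W

V=3.176 V, P=42.69 W, Q=5.618 W


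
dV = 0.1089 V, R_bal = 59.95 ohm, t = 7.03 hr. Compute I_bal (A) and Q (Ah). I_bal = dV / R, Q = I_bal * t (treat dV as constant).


I_bal = dV / R = 0.1089 / 59.95 = 0.0018165 A
Q = I_bal * t = 0.0018165 * 7.03 = 0.01277 Ah

I=0.0018165 A, Q=0.01277 Ah


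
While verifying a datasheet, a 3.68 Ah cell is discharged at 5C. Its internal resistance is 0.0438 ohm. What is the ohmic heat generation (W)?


Step 1: I = C_rate * capacity = 5 * 3.68 = 18.4 A
Step 2: Q = I^2 * R = 18.4^2 * 0.0438 = 338.56 * 0.0438 = 14.83 W

14.83 W


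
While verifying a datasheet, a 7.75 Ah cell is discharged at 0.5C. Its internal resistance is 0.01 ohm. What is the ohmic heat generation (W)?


Step 1: I = C_rate * capacity = 0.5 * 7.75 = 3.875 A
Step 2: Q = I^2 * R = 3.875^2 * 0.01 = 15.016 * 0.01 = 0.1502 W

0.1502 W


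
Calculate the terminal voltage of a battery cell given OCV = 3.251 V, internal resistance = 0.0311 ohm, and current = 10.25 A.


IR drop = 10.25 * 0.0311 = 0.31878 V
V = 3.251 - 0.31878 = 2.932 V

2.932 V


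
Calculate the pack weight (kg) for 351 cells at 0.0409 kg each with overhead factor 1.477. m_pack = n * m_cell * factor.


m_pack = n * m_cell * overhead = 351 * 0.0409 * 1.477 = 21.20 kg

21.20 kg


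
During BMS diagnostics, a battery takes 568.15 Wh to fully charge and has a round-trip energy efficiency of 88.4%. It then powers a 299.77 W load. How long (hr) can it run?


Step 1: E_discharge = eta/100 * E_charge = 88.4/100 * 568.15 = 502.24 Wh
Step 2: t = E_discharge / P = 502.24 / 299.77 = 1.675 hr

1.675 hr


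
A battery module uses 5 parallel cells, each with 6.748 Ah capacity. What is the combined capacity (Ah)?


C_total = 5 * 6.748 = 33.74 Ah

33.74 Ah


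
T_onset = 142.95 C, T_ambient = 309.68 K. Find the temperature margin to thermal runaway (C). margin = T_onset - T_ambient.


Convert: T_ambient = 309.68 K = 36.53 C
margin = 142.95 - 36.53 = 106.42 C

106.42 C


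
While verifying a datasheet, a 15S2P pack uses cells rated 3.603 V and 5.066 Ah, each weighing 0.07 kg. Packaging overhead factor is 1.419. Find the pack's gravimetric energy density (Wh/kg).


Step 1: V_pack = 15 * 3.603 = 54.045 V
Step 2: C_pack = 2 * 5.066 = 10.132 Ah
Step 3: E_pack = V_pack * C_pack = 54.045 * 10.132 = 547.58 Wh
Step 4: m_pack = 15 * 2 * 0.07 * 1.419 = 2.9799 kg
Step 5: ED = E_pack / m_pack = 547.58 / 2.9799 = 183.8 Wh/kg

183.8 Wh/kg


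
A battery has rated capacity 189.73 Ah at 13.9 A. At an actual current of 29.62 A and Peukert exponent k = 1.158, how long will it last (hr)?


t_rated = C / I_rated = 189.73 / 13.9 = 13.65 hr
(I_rated/I)^k = (0.46928)^1.158 = 0.41641
t = t_rated * (I_rated/I)^k = 13.65 * 0.41641 = 5.684 hr

5.684 hr


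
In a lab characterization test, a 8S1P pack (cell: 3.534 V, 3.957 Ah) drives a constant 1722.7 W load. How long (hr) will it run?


Step 1: E_pack = Ns * V_cell * Np * C_cell = 8 * 3.534 * 1 * 3.957 = 111.87 Wh
Step 2: t = E_pack / P = 111.87 / 1722.7 = 0.06494 hr

0.06494 hr


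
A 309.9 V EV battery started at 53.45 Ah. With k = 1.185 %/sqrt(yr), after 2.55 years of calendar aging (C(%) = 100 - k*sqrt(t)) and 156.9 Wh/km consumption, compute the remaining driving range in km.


Step 1: capacity retention = 100 - 1.185 * sqrt(2.55) = 100 - 1.185 * 1.5969 = 98.108%
Step 2: C_now = 53.45 * 98.108/100 = 52.439 Ah
Step 3: E_pack = V * C_now = 309.9 * 52.439 = 16251 Wh
Step 4: range = E_pack / consumption = 16251 / 156.9 = 103.6 km

103.6 km


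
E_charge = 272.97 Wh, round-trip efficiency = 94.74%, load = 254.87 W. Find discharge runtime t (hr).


Step 1: E_discharge = eta/100 * E_charge = 94.74/100 * 272.97 = 258.61 Wh
Step 2: t = E_discharge / P = 258.61 / 254.87 = 1.015 hr

1.015 hr


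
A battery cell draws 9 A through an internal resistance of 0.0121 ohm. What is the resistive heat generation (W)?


Q = I^2 * R = 9^2 * 0.0121 = 0.9801 W

0.9801 W


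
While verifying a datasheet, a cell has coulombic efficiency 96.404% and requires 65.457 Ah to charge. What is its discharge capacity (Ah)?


Q_dis = eta/100 * Q_chg = 96.404/100 * 65.457 = 63.10 Ah

63.10 Ah


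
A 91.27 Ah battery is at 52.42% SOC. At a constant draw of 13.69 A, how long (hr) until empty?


Step 1: remaining = SOC/100 * C_total = 52.42/100 * 91.27 = 47.844 Ah
Step 2: t = remaining / I = 47.844 / 13.69 = 3.495 hr

3.495 hr


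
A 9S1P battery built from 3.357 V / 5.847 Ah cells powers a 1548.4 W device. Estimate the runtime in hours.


Step 1: E_pack = Ns * V_cell * Np * C_cell = 9 * 3.357 * 1 * 5.847 = 176.66 Wh
Step 2: t = E_pack / P = 176.66 / 1548.4 = 0.1141 hr

0.1141 hr


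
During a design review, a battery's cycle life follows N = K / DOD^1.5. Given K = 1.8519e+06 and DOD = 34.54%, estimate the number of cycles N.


Step 1: DOD^1.5 = 34.54^1.5 = 202.99
Step 2: N = 1.8519e+06 / 202.99 = 9123 cycles

9123 cycles


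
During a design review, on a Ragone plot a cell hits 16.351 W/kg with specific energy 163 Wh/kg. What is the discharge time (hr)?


t = E / P = 163 / 16.351 = 9.969 hr

9.969 hr


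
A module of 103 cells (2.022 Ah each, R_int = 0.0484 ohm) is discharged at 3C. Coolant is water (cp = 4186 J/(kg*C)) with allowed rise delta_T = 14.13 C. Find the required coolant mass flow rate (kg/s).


Step 1: I = 3 * 2.022 = 6.066 A
Step 2: Q_cell = I^2 * R = 6.066^2 * 0.0484 = 1.7809 W
Step 3: Q_total = 103 * 1.7809 = 183.43 W
Step 4: m_dot = Q_total / (cp * dT) = 183.43 / (4186 * 14.13) = 0.003101 kg/s

0.003101 kg/s


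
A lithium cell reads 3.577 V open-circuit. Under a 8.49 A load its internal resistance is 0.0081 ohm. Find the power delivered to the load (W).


Step 1: V_terminal = OCV - I*R = 3.577 - 8.49 * 0.0081 = 3.5082 V
Step 2: P_out = V_terminal * I = 3.5082 * 8.49 = 29.78 W

29.78 W


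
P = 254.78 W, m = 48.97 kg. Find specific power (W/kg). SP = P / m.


Specific power = 254.78 W / 48.97 kg = 5.203 W/kg

5.203 W/kg


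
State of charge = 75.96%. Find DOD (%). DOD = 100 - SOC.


DOD = 100 - SOC = 100 - 75.96 = 24.04%

24.04%


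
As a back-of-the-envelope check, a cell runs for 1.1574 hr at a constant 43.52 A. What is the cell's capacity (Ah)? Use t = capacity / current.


C = I * t = 43.52 * 1.1574 = 50.37 Ah

50.37 Ah


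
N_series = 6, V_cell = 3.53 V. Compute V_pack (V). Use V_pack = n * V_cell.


V_pack = n * V_cell = 6 * 3.53 = 21.18 V

21.18 V


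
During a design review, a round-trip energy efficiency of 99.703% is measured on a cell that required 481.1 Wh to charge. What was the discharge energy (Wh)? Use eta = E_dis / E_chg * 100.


E_dis = eta/100 * E_chg = 99.703/100 * 481.1 = 479.7 Wh

479.7 Wh


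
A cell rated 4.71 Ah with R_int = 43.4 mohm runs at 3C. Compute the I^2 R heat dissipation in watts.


Convert: R = 43.4 mohm = 0.0434 ohm
Step 1: I = C_rate * capacity = 3 * 4.71 = 14.13 A
Step 2: Q = I^2 * R = 14.13^2 * 0.0434 = 199.66 * 0.0434 = 8.665 W

8.665 W


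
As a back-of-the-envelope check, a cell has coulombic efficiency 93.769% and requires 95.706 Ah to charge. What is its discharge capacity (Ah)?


Q_dis = eta/100 * Q_chg = 93.769/100 * 95.706 = 89.74 Ah

89.74 Ah


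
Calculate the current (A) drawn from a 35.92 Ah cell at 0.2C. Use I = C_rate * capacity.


At 0.2C: I = 0.2 * 35.92 Ah = 7.184 A

7.184 A


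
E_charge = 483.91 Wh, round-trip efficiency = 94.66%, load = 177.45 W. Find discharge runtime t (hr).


Step 1: E_discharge = eta/100 * E_charge = 94.66/100 * 483.91 = 458.07 Wh
Step 2: t = E_discharge / P = 458.07 / 177.45 = 2.581 hr

2.581 hr


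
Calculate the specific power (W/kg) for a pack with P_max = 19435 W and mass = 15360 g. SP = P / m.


Convert: m = 15360 g = 15.36 kg
SP = P / m = 19435 / 15.36 = 1265 W/kg

1265 W/kg


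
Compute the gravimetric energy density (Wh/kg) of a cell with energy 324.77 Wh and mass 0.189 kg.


ED = E / m = 324.77 / 0.189 = 1718 Wh/kg

1718 Wh/kg
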